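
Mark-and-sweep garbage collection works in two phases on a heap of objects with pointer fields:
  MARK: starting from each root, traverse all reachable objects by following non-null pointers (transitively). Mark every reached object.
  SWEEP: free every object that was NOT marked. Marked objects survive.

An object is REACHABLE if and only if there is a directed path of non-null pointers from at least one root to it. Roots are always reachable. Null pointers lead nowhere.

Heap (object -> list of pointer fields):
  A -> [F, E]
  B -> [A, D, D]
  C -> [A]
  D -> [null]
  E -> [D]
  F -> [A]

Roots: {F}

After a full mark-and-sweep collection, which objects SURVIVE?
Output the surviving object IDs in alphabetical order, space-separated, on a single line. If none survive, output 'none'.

Answer: A D E F

Derivation:
Roots: F
Mark F: refs=A, marked=F
Mark A: refs=F E, marked=A F
Mark E: refs=D, marked=A E F
Mark D: refs=null, marked=A D E F
Unmarked (collected): B C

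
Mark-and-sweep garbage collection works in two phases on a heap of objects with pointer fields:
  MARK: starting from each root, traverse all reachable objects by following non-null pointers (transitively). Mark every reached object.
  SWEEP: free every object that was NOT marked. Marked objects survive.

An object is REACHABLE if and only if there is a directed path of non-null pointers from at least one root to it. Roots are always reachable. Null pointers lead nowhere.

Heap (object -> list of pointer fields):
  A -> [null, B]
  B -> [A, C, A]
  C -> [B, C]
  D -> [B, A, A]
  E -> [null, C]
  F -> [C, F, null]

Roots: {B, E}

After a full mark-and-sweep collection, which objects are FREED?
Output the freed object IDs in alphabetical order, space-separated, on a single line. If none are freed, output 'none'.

Answer: D F

Derivation:
Roots: B E
Mark B: refs=A C A, marked=B
Mark E: refs=null C, marked=B E
Mark A: refs=null B, marked=A B E
Mark C: refs=B C, marked=A B C E
Unmarked (collected): D F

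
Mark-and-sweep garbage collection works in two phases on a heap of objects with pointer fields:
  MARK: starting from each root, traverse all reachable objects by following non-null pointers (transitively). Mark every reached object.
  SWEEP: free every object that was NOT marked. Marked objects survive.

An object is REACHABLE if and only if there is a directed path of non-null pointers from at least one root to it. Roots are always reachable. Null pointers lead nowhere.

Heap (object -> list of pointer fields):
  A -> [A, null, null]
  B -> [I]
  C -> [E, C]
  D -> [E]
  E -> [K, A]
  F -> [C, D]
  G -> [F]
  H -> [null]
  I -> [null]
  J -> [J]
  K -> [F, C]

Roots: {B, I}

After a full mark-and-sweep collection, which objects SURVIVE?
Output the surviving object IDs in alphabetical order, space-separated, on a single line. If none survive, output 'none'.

Answer: B I

Derivation:
Roots: B I
Mark B: refs=I, marked=B
Mark I: refs=null, marked=B I
Unmarked (collected): A C D E F G H J K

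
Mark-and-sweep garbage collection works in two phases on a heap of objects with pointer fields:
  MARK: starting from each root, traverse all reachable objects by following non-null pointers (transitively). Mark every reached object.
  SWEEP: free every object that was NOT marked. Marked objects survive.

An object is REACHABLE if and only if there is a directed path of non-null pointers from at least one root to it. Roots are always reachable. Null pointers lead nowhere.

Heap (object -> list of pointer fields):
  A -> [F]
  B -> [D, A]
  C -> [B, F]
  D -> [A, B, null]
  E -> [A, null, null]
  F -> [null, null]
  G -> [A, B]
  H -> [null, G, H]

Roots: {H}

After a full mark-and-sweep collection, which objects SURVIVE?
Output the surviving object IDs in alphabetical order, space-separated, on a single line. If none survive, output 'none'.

Answer: A B D F G H

Derivation:
Roots: H
Mark H: refs=null G H, marked=H
Mark G: refs=A B, marked=G H
Mark A: refs=F, marked=A G H
Mark B: refs=D A, marked=A B G H
Mark F: refs=null null, marked=A B F G H
Mark D: refs=A B null, marked=A B D F G H
Unmarked (collected): C E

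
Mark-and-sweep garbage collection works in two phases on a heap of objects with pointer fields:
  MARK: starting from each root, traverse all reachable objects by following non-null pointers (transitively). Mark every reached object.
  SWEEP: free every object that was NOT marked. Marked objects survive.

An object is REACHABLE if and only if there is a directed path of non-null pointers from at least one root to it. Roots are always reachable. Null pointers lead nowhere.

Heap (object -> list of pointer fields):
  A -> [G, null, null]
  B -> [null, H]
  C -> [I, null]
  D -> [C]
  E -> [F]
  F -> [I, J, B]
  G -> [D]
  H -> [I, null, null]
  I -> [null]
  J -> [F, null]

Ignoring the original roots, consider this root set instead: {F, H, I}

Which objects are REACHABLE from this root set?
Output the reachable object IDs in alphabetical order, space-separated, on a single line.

Answer: B F H I J

Derivation:
Roots: F H I
Mark F: refs=I J B, marked=F
Mark H: refs=I null null, marked=F H
Mark I: refs=null, marked=F H I
Mark J: refs=F null, marked=F H I J
Mark B: refs=null H, marked=B F H I J
Unmarked (collected): A C D E G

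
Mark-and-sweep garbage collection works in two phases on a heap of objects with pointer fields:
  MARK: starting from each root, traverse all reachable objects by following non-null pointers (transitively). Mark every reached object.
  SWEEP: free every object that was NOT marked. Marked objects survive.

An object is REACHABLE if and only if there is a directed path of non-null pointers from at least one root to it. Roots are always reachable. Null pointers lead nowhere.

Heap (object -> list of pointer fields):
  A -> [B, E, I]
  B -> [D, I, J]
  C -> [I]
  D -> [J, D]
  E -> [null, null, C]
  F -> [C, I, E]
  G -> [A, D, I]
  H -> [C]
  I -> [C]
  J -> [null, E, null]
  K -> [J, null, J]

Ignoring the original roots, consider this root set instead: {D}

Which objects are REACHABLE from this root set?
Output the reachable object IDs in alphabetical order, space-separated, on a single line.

Answer: C D E I J

Derivation:
Roots: D
Mark D: refs=J D, marked=D
Mark J: refs=null E null, marked=D J
Mark E: refs=null null C, marked=D E J
Mark C: refs=I, marked=C D E J
Mark I: refs=C, marked=C D E I J
Unmarked (collected): A B F G H K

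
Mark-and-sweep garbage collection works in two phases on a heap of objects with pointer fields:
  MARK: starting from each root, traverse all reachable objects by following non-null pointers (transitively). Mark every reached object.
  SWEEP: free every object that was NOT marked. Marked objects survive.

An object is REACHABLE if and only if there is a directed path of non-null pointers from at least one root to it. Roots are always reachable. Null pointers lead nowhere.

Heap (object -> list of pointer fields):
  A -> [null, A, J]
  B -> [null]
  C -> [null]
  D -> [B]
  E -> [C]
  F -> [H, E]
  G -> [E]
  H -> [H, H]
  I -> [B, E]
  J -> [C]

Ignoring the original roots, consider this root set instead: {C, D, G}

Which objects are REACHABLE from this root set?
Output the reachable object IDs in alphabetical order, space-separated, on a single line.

Roots: C D G
Mark C: refs=null, marked=C
Mark D: refs=B, marked=C D
Mark G: refs=E, marked=C D G
Mark B: refs=null, marked=B C D G
Mark E: refs=C, marked=B C D E G
Unmarked (collected): A F H I J

Answer: B C D E G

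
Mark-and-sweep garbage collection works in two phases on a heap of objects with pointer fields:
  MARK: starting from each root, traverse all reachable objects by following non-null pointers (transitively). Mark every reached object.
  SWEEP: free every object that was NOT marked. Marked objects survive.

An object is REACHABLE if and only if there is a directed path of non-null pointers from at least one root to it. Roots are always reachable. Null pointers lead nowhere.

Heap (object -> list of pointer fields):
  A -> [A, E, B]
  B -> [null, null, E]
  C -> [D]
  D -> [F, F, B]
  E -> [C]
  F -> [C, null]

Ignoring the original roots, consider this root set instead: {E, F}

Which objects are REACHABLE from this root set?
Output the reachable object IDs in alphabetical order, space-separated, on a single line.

Answer: B C D E F

Derivation:
Roots: E F
Mark E: refs=C, marked=E
Mark F: refs=C null, marked=E F
Mark C: refs=D, marked=C E F
Mark D: refs=F F B, marked=C D E F
Mark B: refs=null null E, marked=B C D E F
Unmarked (collected): A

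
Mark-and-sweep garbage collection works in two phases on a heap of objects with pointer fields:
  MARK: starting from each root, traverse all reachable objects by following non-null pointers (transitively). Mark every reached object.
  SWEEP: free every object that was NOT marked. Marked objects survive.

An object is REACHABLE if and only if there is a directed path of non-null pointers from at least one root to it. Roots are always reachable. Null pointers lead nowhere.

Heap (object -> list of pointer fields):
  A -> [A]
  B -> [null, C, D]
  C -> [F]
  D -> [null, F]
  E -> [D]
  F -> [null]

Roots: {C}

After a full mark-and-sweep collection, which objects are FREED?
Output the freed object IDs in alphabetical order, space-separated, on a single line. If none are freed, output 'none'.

Answer: A B D E

Derivation:
Roots: C
Mark C: refs=F, marked=C
Mark F: refs=null, marked=C F
Unmarked (collected): A B D E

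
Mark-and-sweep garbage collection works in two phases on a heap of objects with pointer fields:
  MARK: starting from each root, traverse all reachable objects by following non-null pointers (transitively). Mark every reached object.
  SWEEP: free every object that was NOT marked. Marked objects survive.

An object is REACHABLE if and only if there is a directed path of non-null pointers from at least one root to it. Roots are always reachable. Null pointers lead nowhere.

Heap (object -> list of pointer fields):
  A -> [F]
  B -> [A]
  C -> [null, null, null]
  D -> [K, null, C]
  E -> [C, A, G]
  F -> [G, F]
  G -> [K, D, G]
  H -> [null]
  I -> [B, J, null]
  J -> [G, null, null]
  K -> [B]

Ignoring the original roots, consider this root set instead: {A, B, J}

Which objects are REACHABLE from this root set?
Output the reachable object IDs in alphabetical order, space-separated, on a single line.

Answer: A B C D F G J K

Derivation:
Roots: A B J
Mark A: refs=F, marked=A
Mark B: refs=A, marked=A B
Mark J: refs=G null null, marked=A B J
Mark F: refs=G F, marked=A B F J
Mark G: refs=K D G, marked=A B F G J
Mark K: refs=B, marked=A B F G J K
Mark D: refs=K null C, marked=A B D F G J K
Mark C: refs=null null null, marked=A B C D F G J K
Unmarked (collected): E H I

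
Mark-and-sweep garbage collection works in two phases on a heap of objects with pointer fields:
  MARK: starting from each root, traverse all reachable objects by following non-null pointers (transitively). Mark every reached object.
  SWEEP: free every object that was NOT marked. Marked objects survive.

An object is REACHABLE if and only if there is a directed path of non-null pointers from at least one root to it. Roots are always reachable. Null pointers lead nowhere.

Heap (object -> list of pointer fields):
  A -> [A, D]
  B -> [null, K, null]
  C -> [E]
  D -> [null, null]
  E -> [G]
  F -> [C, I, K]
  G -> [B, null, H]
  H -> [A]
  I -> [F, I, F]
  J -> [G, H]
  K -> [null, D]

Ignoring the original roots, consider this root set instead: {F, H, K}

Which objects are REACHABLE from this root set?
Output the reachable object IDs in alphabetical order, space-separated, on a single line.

Roots: F H K
Mark F: refs=C I K, marked=F
Mark H: refs=A, marked=F H
Mark K: refs=null D, marked=F H K
Mark C: refs=E, marked=C F H K
Mark I: refs=F I F, marked=C F H I K
Mark A: refs=A D, marked=A C F H I K
Mark D: refs=null null, marked=A C D F H I K
Mark E: refs=G, marked=A C D E F H I K
Mark G: refs=B null H, marked=A C D E F G H I K
Mark B: refs=null K null, marked=A B C D E F G H I K
Unmarked (collected): J

Answer: A B C D E F G H I K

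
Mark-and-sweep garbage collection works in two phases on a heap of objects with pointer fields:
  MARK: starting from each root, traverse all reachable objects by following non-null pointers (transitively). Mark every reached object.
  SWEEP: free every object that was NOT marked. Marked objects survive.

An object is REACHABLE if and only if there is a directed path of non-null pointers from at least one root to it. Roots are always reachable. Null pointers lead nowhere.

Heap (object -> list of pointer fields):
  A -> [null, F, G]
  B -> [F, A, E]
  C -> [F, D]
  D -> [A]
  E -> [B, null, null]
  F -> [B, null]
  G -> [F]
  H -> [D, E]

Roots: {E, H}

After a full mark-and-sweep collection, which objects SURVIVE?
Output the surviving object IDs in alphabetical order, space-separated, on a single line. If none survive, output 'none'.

Roots: E H
Mark E: refs=B null null, marked=E
Mark H: refs=D E, marked=E H
Mark B: refs=F A E, marked=B E H
Mark D: refs=A, marked=B D E H
Mark F: refs=B null, marked=B D E F H
Mark A: refs=null F G, marked=A B D E F H
Mark G: refs=F, marked=A B D E F G H
Unmarked (collected): C

Answer: A B D E F G H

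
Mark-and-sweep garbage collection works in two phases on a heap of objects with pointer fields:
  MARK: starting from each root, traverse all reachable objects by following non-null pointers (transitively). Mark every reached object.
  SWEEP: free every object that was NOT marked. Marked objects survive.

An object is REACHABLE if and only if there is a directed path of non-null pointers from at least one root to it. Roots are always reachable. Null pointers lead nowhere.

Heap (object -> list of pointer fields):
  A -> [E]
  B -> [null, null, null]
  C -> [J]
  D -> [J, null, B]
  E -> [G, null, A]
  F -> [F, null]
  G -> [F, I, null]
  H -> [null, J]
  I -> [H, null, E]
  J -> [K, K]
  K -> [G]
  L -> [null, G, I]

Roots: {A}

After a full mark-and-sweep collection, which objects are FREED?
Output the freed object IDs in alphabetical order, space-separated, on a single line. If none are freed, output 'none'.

Roots: A
Mark A: refs=E, marked=A
Mark E: refs=G null A, marked=A E
Mark G: refs=F I null, marked=A E G
Mark F: refs=F null, marked=A E F G
Mark I: refs=H null E, marked=A E F G I
Mark H: refs=null J, marked=A E F G H I
Mark J: refs=K K, marked=A E F G H I J
Mark K: refs=G, marked=A E F G H I J K
Unmarked (collected): B C D L

Answer: B C D L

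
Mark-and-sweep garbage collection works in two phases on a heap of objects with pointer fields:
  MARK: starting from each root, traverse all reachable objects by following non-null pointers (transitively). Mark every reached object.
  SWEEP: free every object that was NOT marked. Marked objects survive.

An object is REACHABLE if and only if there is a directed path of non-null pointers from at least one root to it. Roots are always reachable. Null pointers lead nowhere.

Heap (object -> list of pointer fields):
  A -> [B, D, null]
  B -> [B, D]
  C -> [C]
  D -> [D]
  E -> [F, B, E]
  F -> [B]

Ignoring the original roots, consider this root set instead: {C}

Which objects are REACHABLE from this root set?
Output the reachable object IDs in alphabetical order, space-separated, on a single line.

Answer: C

Derivation:
Roots: C
Mark C: refs=C, marked=C
Unmarked (collected): A B D E F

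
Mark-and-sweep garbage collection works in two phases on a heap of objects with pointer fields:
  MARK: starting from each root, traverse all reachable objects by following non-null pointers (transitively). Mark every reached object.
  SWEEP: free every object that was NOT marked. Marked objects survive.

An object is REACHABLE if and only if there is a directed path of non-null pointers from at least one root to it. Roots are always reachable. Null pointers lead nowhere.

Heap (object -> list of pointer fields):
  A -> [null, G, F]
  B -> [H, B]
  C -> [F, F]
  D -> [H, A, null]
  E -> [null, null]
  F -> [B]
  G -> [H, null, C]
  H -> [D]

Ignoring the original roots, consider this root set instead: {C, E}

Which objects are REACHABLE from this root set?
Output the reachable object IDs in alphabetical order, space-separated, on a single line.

Roots: C E
Mark C: refs=F F, marked=C
Mark E: refs=null null, marked=C E
Mark F: refs=B, marked=C E F
Mark B: refs=H B, marked=B C E F
Mark H: refs=D, marked=B C E F H
Mark D: refs=H A null, marked=B C D E F H
Mark A: refs=null G F, marked=A B C D E F H
Mark G: refs=H null C, marked=A B C D E F G H
Unmarked (collected): (none)

Answer: A B C D E F G H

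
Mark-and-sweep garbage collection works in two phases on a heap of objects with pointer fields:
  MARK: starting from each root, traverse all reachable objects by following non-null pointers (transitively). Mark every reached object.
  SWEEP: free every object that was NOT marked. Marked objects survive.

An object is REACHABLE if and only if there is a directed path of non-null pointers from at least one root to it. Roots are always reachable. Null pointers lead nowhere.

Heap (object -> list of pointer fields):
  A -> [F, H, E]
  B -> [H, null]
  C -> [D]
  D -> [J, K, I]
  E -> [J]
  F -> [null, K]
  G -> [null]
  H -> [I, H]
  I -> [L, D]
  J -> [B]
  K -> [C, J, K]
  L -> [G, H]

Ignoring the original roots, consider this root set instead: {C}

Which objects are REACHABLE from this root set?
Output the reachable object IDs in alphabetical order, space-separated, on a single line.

Roots: C
Mark C: refs=D, marked=C
Mark D: refs=J K I, marked=C D
Mark J: refs=B, marked=C D J
Mark K: refs=C J K, marked=C D J K
Mark I: refs=L D, marked=C D I J K
Mark B: refs=H null, marked=B C D I J K
Mark L: refs=G H, marked=B C D I J K L
Mark H: refs=I H, marked=B C D H I J K L
Mark G: refs=null, marked=B C D G H I J K L
Unmarked (collected): A E F

Answer: B C D G H I J K L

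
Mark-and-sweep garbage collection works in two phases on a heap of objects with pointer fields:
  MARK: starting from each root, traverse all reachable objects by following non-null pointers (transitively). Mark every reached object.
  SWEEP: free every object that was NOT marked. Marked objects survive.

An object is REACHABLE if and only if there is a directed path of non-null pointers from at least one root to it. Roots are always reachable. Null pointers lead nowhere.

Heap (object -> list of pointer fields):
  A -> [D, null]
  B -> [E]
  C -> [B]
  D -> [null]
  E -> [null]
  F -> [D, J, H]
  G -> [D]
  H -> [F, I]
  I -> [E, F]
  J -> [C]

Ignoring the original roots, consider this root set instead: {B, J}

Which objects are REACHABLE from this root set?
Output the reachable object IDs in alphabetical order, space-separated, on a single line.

Answer: B C E J

Derivation:
Roots: B J
Mark B: refs=E, marked=B
Mark J: refs=C, marked=B J
Mark E: refs=null, marked=B E J
Mark C: refs=B, marked=B C E J
Unmarked (collected): A D F G H I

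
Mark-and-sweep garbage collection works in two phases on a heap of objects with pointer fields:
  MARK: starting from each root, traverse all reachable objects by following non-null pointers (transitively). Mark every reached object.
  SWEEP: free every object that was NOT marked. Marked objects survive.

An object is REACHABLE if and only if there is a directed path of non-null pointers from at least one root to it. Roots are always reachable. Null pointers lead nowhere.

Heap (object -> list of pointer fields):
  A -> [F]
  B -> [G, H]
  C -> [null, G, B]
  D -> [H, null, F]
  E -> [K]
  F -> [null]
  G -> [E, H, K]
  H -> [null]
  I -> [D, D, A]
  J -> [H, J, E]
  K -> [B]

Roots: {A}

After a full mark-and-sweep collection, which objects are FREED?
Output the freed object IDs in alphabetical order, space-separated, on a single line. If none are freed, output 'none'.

Answer: B C D E G H I J K

Derivation:
Roots: A
Mark A: refs=F, marked=A
Mark F: refs=null, marked=A F
Unmarked (collected): B C D E G H I J K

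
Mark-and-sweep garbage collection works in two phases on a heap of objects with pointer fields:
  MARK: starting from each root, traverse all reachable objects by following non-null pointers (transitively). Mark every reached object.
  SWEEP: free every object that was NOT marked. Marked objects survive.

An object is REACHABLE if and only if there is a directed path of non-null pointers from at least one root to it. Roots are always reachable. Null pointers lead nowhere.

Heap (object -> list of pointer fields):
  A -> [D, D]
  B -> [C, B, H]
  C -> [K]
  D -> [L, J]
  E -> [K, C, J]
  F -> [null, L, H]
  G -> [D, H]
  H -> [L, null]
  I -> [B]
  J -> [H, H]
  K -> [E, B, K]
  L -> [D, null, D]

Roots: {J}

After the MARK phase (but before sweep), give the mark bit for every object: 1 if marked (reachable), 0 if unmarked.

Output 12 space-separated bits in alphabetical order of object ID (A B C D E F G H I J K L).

Roots: J
Mark J: refs=H H, marked=J
Mark H: refs=L null, marked=H J
Mark L: refs=D null D, marked=H J L
Mark D: refs=L J, marked=D H J L
Unmarked (collected): A B C E F G I K

Answer: 0 0 0 1 0 0 0 1 0 1 0 1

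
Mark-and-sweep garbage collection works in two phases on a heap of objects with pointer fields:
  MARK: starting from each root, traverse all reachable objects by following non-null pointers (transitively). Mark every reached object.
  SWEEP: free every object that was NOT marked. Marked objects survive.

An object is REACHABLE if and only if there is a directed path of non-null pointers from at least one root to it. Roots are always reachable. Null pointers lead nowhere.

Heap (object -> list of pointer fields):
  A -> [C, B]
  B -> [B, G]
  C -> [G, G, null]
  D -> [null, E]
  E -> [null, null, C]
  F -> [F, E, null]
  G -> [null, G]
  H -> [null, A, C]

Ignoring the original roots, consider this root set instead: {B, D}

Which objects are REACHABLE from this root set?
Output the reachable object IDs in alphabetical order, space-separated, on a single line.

Roots: B D
Mark B: refs=B G, marked=B
Mark D: refs=null E, marked=B D
Mark G: refs=null G, marked=B D G
Mark E: refs=null null C, marked=B D E G
Mark C: refs=G G null, marked=B C D E G
Unmarked (collected): A F H

Answer: B C D E G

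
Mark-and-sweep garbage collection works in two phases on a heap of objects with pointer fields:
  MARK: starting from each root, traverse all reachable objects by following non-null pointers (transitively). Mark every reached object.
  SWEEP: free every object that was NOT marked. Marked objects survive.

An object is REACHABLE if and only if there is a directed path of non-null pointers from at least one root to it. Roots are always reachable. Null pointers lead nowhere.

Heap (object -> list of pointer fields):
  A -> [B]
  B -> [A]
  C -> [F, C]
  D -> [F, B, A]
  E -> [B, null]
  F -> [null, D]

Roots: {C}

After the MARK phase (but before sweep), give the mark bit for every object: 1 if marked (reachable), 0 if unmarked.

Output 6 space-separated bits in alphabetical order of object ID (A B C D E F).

Answer: 1 1 1 1 0 1

Derivation:
Roots: C
Mark C: refs=F C, marked=C
Mark F: refs=null D, marked=C F
Mark D: refs=F B A, marked=C D F
Mark B: refs=A, marked=B C D F
Mark A: refs=B, marked=A B C D F
Unmarked (collected): E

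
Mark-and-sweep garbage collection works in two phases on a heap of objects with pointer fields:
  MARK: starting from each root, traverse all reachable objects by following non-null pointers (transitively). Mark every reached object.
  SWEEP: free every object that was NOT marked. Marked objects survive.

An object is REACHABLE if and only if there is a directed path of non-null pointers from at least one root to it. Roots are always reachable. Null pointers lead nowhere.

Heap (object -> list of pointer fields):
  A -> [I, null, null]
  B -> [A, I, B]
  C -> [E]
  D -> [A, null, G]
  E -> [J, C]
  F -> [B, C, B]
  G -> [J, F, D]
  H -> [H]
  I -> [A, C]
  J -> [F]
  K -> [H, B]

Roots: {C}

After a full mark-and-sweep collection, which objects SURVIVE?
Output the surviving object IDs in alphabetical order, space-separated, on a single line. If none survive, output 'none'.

Roots: C
Mark C: refs=E, marked=C
Mark E: refs=J C, marked=C E
Mark J: refs=F, marked=C E J
Mark F: refs=B C B, marked=C E F J
Mark B: refs=A I B, marked=B C E F J
Mark A: refs=I null null, marked=A B C E F J
Mark I: refs=A C, marked=A B C E F I J
Unmarked (collected): D G H K

Answer: A B C E F I J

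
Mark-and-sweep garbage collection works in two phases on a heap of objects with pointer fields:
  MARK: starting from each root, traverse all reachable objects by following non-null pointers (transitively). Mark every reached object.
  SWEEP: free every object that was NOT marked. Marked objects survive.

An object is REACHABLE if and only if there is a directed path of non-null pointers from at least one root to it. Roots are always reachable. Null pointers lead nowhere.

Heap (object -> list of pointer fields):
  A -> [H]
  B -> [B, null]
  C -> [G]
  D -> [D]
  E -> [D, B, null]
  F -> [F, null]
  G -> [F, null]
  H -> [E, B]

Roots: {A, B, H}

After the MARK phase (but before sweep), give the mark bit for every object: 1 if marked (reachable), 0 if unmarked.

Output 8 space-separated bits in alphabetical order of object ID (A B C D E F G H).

Roots: A B H
Mark A: refs=H, marked=A
Mark B: refs=B null, marked=A B
Mark H: refs=E B, marked=A B H
Mark E: refs=D B null, marked=A B E H
Mark D: refs=D, marked=A B D E H
Unmarked (collected): C F G

Answer: 1 1 0 1 1 0 0 1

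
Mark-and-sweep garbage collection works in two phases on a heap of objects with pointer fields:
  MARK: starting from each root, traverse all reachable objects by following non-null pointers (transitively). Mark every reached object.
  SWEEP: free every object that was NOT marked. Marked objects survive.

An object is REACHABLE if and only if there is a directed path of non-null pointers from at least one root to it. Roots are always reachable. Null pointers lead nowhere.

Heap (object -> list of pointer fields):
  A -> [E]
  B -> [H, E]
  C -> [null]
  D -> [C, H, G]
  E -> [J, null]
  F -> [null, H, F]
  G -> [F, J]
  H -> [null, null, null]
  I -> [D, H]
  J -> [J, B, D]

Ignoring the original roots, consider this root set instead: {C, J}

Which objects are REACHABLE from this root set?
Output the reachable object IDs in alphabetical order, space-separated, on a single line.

Roots: C J
Mark C: refs=null, marked=C
Mark J: refs=J B D, marked=C J
Mark B: refs=H E, marked=B C J
Mark D: refs=C H G, marked=B C D J
Mark H: refs=null null null, marked=B C D H J
Mark E: refs=J null, marked=B C D E H J
Mark G: refs=F J, marked=B C D E G H J
Mark F: refs=null H F, marked=B C D E F G H J
Unmarked (collected): A I

Answer: B C D E F G H J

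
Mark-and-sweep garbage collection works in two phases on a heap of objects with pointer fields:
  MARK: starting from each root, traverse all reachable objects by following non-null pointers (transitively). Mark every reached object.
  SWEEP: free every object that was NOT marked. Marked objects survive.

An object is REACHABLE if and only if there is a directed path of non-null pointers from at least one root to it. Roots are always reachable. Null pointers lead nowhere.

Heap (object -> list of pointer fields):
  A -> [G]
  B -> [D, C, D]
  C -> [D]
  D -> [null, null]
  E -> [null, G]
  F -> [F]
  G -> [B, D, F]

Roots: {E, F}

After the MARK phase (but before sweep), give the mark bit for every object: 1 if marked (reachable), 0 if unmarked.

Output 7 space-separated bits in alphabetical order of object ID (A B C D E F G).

Roots: E F
Mark E: refs=null G, marked=E
Mark F: refs=F, marked=E F
Mark G: refs=B D F, marked=E F G
Mark B: refs=D C D, marked=B E F G
Mark D: refs=null null, marked=B D E F G
Mark C: refs=D, marked=B C D E F G
Unmarked (collected): A

Answer: 0 1 1 1 1 1 1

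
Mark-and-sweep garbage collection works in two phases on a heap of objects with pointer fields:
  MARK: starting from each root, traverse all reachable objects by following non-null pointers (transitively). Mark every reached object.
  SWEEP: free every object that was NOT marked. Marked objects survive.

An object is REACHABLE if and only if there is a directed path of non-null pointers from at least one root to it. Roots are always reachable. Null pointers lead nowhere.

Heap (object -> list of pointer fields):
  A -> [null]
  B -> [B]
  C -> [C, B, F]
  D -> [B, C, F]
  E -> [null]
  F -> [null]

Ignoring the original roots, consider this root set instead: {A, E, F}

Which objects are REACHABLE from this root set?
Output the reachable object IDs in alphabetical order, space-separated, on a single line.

Roots: A E F
Mark A: refs=null, marked=A
Mark E: refs=null, marked=A E
Mark F: refs=null, marked=A E F
Unmarked (collected): B C D

Answer: A E F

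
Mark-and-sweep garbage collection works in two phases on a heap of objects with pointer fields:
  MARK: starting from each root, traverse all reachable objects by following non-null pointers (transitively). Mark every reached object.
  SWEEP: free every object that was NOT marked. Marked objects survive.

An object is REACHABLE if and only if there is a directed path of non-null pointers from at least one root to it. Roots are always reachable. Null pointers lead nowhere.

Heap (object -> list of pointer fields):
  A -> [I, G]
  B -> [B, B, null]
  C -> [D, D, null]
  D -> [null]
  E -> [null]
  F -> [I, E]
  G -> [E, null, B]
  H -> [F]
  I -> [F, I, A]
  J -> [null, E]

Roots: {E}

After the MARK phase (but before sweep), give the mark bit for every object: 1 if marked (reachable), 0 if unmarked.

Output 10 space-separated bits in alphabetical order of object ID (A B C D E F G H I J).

Roots: E
Mark E: refs=null, marked=E
Unmarked (collected): A B C D F G H I J

Answer: 0 0 0 0 1 0 0 0 0 0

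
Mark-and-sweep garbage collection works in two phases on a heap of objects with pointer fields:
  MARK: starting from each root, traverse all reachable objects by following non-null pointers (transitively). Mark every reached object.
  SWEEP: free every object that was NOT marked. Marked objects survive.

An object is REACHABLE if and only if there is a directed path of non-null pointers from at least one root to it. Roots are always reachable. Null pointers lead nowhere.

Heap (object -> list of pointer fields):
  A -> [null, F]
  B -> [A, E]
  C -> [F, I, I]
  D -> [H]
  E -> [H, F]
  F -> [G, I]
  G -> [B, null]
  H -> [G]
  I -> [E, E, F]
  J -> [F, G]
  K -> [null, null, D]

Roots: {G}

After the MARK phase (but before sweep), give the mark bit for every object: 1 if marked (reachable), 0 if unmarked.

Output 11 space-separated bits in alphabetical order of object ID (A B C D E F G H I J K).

Roots: G
Mark G: refs=B null, marked=G
Mark B: refs=A E, marked=B G
Mark A: refs=null F, marked=A B G
Mark E: refs=H F, marked=A B E G
Mark F: refs=G I, marked=A B E F G
Mark H: refs=G, marked=A B E F G H
Mark I: refs=E E F, marked=A B E F G H I
Unmarked (collected): C D J K

Answer: 1 1 0 0 1 1 1 1 1 0 0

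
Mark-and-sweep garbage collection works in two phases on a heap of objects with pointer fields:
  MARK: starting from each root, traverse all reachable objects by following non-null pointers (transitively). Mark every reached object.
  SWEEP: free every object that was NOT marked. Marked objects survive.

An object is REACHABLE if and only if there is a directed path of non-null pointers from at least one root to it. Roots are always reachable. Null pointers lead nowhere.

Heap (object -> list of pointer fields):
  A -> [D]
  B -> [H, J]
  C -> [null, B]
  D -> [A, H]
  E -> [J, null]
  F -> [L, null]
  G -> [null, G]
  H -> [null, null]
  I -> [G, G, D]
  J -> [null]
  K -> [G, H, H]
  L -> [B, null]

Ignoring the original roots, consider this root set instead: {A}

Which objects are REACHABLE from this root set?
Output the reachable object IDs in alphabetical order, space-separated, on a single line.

Answer: A D H

Derivation:
Roots: A
Mark A: refs=D, marked=A
Mark D: refs=A H, marked=A D
Mark H: refs=null null, marked=A D H
Unmarked (collected): B C E F G I J K L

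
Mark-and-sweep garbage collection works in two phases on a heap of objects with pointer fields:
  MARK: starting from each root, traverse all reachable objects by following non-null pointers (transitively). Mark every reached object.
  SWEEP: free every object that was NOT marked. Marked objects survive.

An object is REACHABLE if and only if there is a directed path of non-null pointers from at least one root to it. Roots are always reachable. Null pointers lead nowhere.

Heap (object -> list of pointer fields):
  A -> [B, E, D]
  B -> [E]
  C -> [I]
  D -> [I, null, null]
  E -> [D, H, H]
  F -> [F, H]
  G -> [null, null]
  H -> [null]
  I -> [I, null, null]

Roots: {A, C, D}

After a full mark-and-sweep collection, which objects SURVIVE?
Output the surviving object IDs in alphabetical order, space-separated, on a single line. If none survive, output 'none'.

Roots: A C D
Mark A: refs=B E D, marked=A
Mark C: refs=I, marked=A C
Mark D: refs=I null null, marked=A C D
Mark B: refs=E, marked=A B C D
Mark E: refs=D H H, marked=A B C D E
Mark I: refs=I null null, marked=A B C D E I
Mark H: refs=null, marked=A B C D E H I
Unmarked (collected): F G

Answer: A B C D E H I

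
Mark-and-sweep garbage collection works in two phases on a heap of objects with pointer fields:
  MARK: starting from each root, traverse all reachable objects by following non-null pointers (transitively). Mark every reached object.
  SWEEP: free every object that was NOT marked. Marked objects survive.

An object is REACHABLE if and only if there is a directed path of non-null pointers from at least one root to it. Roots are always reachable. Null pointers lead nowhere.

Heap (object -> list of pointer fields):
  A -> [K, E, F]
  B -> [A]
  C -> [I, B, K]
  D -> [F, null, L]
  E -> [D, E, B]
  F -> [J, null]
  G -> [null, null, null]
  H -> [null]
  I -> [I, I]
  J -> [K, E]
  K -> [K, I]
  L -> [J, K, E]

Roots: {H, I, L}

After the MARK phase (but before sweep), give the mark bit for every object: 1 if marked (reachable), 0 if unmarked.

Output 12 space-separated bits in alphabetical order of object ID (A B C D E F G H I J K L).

Answer: 1 1 0 1 1 1 0 1 1 1 1 1

Derivation:
Roots: H I L
Mark H: refs=null, marked=H
Mark I: refs=I I, marked=H I
Mark L: refs=J K E, marked=H I L
Mark J: refs=K E, marked=H I J L
Mark K: refs=K I, marked=H I J K L
Mark E: refs=D E B, marked=E H I J K L
Mark D: refs=F null L, marked=D E H I J K L
Mark B: refs=A, marked=B D E H I J K L
Mark F: refs=J null, marked=B D E F H I J K L
Mark A: refs=K E F, marked=A B D E F H I J K L
Unmarked (collected): C G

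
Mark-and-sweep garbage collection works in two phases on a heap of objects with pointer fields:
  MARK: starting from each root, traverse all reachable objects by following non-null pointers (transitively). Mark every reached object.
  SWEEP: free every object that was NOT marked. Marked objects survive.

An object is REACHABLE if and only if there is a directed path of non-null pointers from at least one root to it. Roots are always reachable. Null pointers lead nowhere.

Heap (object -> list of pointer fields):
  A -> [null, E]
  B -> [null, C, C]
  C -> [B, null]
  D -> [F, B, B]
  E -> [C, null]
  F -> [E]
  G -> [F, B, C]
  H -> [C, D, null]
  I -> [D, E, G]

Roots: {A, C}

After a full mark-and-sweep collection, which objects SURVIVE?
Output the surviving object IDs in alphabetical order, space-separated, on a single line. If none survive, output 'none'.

Answer: A B C E

Derivation:
Roots: A C
Mark A: refs=null E, marked=A
Mark C: refs=B null, marked=A C
Mark E: refs=C null, marked=A C E
Mark B: refs=null C C, marked=A B C E
Unmarked (collected): D F G H I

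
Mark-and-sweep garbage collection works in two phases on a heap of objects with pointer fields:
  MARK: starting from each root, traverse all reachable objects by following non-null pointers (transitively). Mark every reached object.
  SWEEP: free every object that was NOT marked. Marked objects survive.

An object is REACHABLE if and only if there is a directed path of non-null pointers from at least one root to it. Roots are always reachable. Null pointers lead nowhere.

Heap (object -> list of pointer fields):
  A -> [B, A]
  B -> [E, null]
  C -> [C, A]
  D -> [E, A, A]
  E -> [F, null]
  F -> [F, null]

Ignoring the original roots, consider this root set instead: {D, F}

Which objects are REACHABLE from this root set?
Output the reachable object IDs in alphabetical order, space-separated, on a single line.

Roots: D F
Mark D: refs=E A A, marked=D
Mark F: refs=F null, marked=D F
Mark E: refs=F null, marked=D E F
Mark A: refs=B A, marked=A D E F
Mark B: refs=E null, marked=A B D E F
Unmarked (collected): C

Answer: A B D E F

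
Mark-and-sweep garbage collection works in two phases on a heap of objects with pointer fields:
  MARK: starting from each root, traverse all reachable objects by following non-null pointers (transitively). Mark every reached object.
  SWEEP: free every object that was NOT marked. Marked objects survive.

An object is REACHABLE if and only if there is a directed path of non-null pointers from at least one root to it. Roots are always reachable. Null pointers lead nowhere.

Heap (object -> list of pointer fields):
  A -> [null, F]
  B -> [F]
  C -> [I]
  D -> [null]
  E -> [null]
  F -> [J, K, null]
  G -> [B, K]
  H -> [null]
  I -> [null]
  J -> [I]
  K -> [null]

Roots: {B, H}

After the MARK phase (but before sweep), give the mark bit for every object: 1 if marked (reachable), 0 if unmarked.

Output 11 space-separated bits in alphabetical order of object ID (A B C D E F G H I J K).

Answer: 0 1 0 0 0 1 0 1 1 1 1

Derivation:
Roots: B H
Mark B: refs=F, marked=B
Mark H: refs=null, marked=B H
Mark F: refs=J K null, marked=B F H
Mark J: refs=I, marked=B F H J
Mark K: refs=null, marked=B F H J K
Mark I: refs=null, marked=B F H I J K
Unmarked (collected): A C D E G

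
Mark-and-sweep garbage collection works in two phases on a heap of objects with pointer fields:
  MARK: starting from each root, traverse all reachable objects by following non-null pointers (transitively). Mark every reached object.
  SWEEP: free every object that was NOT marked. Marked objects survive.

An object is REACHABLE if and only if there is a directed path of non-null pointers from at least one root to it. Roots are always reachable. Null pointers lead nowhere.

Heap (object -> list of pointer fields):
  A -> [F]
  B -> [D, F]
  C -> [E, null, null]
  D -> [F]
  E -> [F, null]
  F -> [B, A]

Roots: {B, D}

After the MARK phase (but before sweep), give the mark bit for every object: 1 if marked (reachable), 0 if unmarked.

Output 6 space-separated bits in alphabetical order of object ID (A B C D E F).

Roots: B D
Mark B: refs=D F, marked=B
Mark D: refs=F, marked=B D
Mark F: refs=B A, marked=B D F
Mark A: refs=F, marked=A B D F
Unmarked (collected): C E

Answer: 1 1 0 1 0 1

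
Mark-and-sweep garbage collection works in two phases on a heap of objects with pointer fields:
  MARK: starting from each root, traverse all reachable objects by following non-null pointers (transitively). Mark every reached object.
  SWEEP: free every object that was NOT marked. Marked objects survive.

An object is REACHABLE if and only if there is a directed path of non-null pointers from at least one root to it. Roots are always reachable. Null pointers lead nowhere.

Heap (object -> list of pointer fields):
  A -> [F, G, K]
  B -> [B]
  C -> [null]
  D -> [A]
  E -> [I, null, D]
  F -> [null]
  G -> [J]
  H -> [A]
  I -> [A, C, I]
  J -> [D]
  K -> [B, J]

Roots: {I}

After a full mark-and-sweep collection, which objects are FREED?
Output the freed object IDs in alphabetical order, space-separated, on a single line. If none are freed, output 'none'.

Answer: E H

Derivation:
Roots: I
Mark I: refs=A C I, marked=I
Mark A: refs=F G K, marked=A I
Mark C: refs=null, marked=A C I
Mark F: refs=null, marked=A C F I
Mark G: refs=J, marked=A C F G I
Mark K: refs=B J, marked=A C F G I K
Mark J: refs=D, marked=A C F G I J K
Mark B: refs=B, marked=A B C F G I J K
Mark D: refs=A, marked=A B C D F G I J K
Unmarked (collected): E H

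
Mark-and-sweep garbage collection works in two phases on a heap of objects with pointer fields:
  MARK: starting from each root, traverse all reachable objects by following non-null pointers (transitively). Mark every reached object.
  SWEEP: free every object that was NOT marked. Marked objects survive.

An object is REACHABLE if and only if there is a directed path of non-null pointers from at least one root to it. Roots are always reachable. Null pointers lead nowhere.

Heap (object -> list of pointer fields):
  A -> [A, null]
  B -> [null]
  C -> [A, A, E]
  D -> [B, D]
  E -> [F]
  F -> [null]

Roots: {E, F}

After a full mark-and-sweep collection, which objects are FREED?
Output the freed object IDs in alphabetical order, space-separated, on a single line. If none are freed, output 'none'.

Answer: A B C D

Derivation:
Roots: E F
Mark E: refs=F, marked=E
Mark F: refs=null, marked=E F
Unmarked (collected): A B C D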